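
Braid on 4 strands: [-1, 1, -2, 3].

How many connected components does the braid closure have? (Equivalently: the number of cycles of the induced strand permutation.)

Track the strand permutation on 4 strands, starting from identity.
  step 1: s1^-1 swaps positions 1,2 -> [2 1 3 4]
  step 2: s1 swaps positions 1,2 -> [1 2 3 4]
  step 3: s2^-1 swaps positions 2,3 -> [1 3 2 4]
  step 4: s3 swaps positions 3,4 -> [1 3 4 2]
Final permutation (position -> original strand): [1 3 4 2]
Closure components = cycle count of this permutation = 2.

Answer: 2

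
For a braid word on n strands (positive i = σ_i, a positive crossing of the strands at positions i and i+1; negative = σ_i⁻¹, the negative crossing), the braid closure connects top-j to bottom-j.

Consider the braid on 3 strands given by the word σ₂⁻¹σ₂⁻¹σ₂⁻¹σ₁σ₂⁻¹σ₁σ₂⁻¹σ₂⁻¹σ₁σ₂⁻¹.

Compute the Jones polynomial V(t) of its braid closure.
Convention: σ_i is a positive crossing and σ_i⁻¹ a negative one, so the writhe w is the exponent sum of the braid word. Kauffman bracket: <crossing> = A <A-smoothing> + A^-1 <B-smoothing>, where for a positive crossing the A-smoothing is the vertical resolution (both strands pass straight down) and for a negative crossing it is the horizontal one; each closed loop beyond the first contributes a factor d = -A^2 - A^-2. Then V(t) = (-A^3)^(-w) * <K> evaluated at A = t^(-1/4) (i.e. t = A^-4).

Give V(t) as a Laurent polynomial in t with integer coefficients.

-t + 3 - 4*t^-1 + 7*t^-2 - 8*t^-3 + 9*t^-4 - 9*t^-5 + 7*t^-6 - 5*t^-7 + 3*t^-8 - t^-9

Derivation:
Braid: s2^-1 s2^-1 s2^-1 s1 s2^-1 s1 s2^-1 s2^-1 s1 s2^-1 on 3 strands, 10 crossings.
Writhe w = (#positive) - (#negative) = 3 - 7 = -4.
Enumerate smoothing states for the bracket polynomial. There are 2^10 = 1024 states.
Each crossing splits two ways (0=vertical, 1=horizontal). The state's weight is A^(#A-smoothings - #B-smoothings) * d^(loops - 1).
Tabulate the states by total A-exponent and number of loops L (A-exp: L × count):
  A^10: L=8 ×1
  A^8: L=7 ×10
  A^6: L=6 ×45
  A^4: L=5 ×119, L=7 ×1
  A^2: L=4 ×202, L=6 ×8
  A^0: L=3 ×224, L=5 ×28
  A^-2: L=2 ×156, L=4 ×53, L=6 ×1
  A^-4: L=1 ×57, L=3 ×59, L=5 ×4
  A^-6: L=2 ×38, L=4 ×7
  A^-8: L=3 ×10
  A^-10: L=4 ×1
Each group contributes A^e * Σ count * d^(L-1):
Powers of d = -A^2 - A^-2: d^2 = A^4 + 2 + A^-4; d^3 = -A^6 - 3*A^2 - 3*A^-2 - A^-6; d^4 = A^8 + 4*A^4 + 6 + 4*A^-4 + A^-8; d^5 = -A^10 - 5*A^6 - 10*A^2 - 10*A^-2 - 5*A^-6 - A^-10; d^6 = A^12 + 6*A^8 + 15*A^4 + 20 + 15*A^-4 + 6*A^-8 + A^-12; d^7 = -A^14 - 7*A^10 - 21*A^6 - 35*A^2 - 35*A^-2 - 21*A^-6 - 7*A^-10 - A^-14.
  A^10 * (d^7) = -A^24 - 7*A^20 - 21*A^16 - 35*A^12 - 35*A^8 - 21*A^4 - 7 - A^-4
  A^8 * (10*d^6) = 10*A^20 + 60*A^16 + 150*A^12 + 200*A^8 + 150*A^4 + 60 + 10*A^-4
  A^6 * (45*d^5) = -45*A^16 - 225*A^12 - 450*A^8 - 450*A^4 - 225 - 45*A^-4
  A^4 * (119*d^4 + d^6) = A^16 + 125*A^12 + 491*A^8 + 734*A^4 + 491 + 125*A^-4 + A^-8
  A^2 * (202*d^3 + 8*d^5) = -8*A^12 - 242*A^8 - 686*A^4 - 686 - 242*A^-4 - 8*A^-8
  A^0 * (224*d^2 + 28*d^4) = 28*A^8 + 336*A^4 + 616 + 336*A^-4 + 28*A^-8
  A^-2 * (156*d + 53*d^3 + d^5) = -A^8 - 58*A^4 - 325 - 325*A^-4 - 58*A^-8 - A^-12
  A^-4 * (57 + 59*d^2 + 4*d^4) = 4*A^4 + 75 + 199*A^-4 + 75*A^-8 + 4*A^-12
  A^-6 * (38*d + 7*d^3) = -7 - 59*A^-4 - 59*A^-8 - 7*A^-12
  A^-8 * (10*d^2) = 10*A^-4 + 20*A^-8 + 10*A^-12
  A^-10 * (d^3) = -A^-4 - 3*A^-8 - 3*A^-12 - A^-16
Summing the groups: <K> = -A^24 + 3*A^20 - 5*A^16 + 7*A^12 - 9*A^8 + 9*A^4 - 8 + 7*A^-4 - 4*A^-8 + 3*A^-12 - A^-16
Normalise by the writhe: (-A^3)^(-w) = (-A^3)^(4) = A^12, so f(A) = A^12 * <K> = -A^36 + 3*A^32 - 5*A^28 + 7*A^24 - 9*A^20 + 9*A^16 - 8*A^12 + 7*A^8 - 4*A^4 + 3 - A^-4.
Substitute A = t^(-1/4), i.e. A^e → t^(-e/4): V(t) = -t + 3 - 4*t^-1 + 7*t^-2 - 8*t^-3 + 9*t^-4 - 9*t^-5 + 7*t^-6 - 5*t^-7 + 3*t^-8 - t^-9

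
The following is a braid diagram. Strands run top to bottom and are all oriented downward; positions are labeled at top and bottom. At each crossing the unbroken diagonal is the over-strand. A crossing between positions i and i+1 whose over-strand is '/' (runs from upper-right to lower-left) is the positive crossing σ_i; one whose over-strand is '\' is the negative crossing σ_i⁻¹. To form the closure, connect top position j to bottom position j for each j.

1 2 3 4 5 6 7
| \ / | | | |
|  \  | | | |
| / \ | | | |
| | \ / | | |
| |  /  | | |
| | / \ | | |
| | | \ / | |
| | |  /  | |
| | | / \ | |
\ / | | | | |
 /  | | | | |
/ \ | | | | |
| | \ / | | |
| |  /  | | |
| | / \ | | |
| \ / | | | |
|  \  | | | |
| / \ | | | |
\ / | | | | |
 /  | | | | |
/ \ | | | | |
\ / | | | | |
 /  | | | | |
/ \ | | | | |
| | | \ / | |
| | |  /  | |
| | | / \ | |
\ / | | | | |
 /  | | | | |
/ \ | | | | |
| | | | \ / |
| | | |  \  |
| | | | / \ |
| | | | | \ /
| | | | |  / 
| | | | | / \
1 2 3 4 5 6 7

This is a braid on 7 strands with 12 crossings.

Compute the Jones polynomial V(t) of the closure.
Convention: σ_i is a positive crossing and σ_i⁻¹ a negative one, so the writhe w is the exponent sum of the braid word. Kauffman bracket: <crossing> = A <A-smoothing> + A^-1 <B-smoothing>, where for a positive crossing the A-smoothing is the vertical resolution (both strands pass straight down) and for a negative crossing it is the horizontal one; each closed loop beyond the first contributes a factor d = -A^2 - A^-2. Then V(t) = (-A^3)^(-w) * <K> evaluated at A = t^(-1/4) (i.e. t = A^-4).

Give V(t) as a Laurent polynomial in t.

-t^9 + 3*t^8 - 4*t^7 + 5*t^6 - 6*t^5 + 5*t^4 - 4*t^3 + 3*t^2 - t + 1

Derivation:
Reading the diagram top to bottom ('/'-over between positions i,i+1 = s_i, '\'-over = s_i^-1): braid word = s2^-1 s3 s4 s1 s3 s2^-1 s1 s1 s4 s1 s5^-1 s6.
The presented braid s2^-1 s3 s4 s1 s3 s2^-1 s1 s1 s4 s1 s5^-1 s6 on 7 strands reduces by inverse Markov moves (closure unchanged at each step):
  Destabilize: the word has the form β·s6 where s6 occurs only as the final letter (β ∈ B_6); drop it and the last strand → 6 strands.
  Destabilize: the word has the form β·s5^-1 where s5^-1 occurs only as the final letter (β ∈ B_5); drop it and the last strand → 5 strands.
Reduced to β = s2^-1 s3 s4 s1 s3 s2^-1 s1 s1 s4 s1 on 5 strands, 10 crossings.
Compute on β:
Braid: s2^-1 s3 s4 s1 s3 s2^-1 s1 s1 s4 s1 on 5 strands, 10 crossings.
Writhe w = (#positive) - (#negative) = 8 - 2 = 6.
Enumerate smoothing states for the bracket polynomial. There are 2^10 = 1024 states.
Smooth each crossing (0=||, 1=⌣⌢); contribution A^(Σ sign_k(1-2s_k)) * d^(L-1).
Tabulate the states by total A-exponent and number of loops L (A-exp: L × count):
  A^10: L=5 ×1
  A^8: L=4 ×10
  A^6: L=3 ×39, L=5 ×6
  A^4: L=2 ×68, L=4 ×51, L=6 ×1
  A^2: L=1 ×44, L=3 ×139, L=5 ×27
  A^0: L=2 ×126, L=4 ×118, L=6 ×8
  A^-2: L=1 ×11, L=3 ×140, L=5 ×58, L=7 ×1
  A^-4: L=2 ×19, L=4 ×85, L=6 ×16
  A^-6: L=3 ×15, L=5 ×28, L=7 ×2
  A^-8: L=4 ×6, L=6 ×4
  A^-10: L=5 ×1
Each group contributes A^e * Σ count * d^(L-1):
Powers of d = -A^2 - A^-2: d^2 = A^4 + 2 + A^-4; d^3 = -A^6 - 3*A^2 - 3*A^-2 - A^-6; d^4 = A^8 + 4*A^4 + 6 + 4*A^-4 + A^-8; d^5 = -A^10 - 5*A^6 - 10*A^2 - 10*A^-2 - 5*A^-6 - A^-10; d^6 = A^12 + 6*A^8 + 15*A^4 + 20 + 15*A^-4 + 6*A^-8 + A^-12.
  A^10 * (d^4) = A^18 + 4*A^14 + 6*A^10 + 4*A^6 + A^2
  A^8 * (10*d^3) = -10*A^14 - 30*A^10 - 30*A^6 - 10*A^2
  A^6 * (39*d^2 + 6*d^4) = 6*A^14 + 63*A^10 + 114*A^6 + 63*A^2 + 6*A^-2
  A^4 * (68*d + 51*d^3 + d^5) = -A^14 - 56*A^10 - 231*A^6 - 231*A^2 - 56*A^-2 - A^-6
  A^2 * (44 + 139*d^2 + 27*d^4) = 27*A^10 + 247*A^6 + 484*A^2 + 247*A^-2 + 27*A^-6
  A^0 * (126*d + 118*d^3 + 8*d^5) = -8*A^10 - 158*A^6 - 560*A^2 - 560*A^-2 - 158*A^-6 - 8*A^-10
  A^-2 * (11 + 140*d^2 + 58*d^4 + d^6) = A^10 + 64*A^6 + 387*A^2 + 659*A^-2 + 387*A^-6 + 64*A^-10 + A^-14
  A^-4 * (19*d + 85*d^3 + 16*d^5) = -16*A^6 - 165*A^2 - 434*A^-2 - 434*A^-6 - 165*A^-10 - 16*A^-14
  A^-6 * (15*d^2 + 28*d^4 + 2*d^6) = 2*A^6 + 40*A^2 + 157*A^-2 + 238*A^-6 + 157*A^-10 + 40*A^-14 + 2*A^-18
  A^-8 * (6*d^3 + 4*d^5) = -4*A^2 - 26*A^-2 - 58*A^-6 - 58*A^-10 - 26*A^-14 - 4*A^-18
  A^-10 * (d^4) = A^-2 + 4*A^-6 + 6*A^-10 + 4*A^-14 + A^-18
Summing the groups: <K> = A^18 - A^14 + 3*A^10 - 4*A^6 + 5*A^2 - 6*A^-2 + 5*A^-6 - 4*A^-10 + 3*A^-14 - A^-18
Normalise by the writhe: (-A^3)^(-w) = (-A^3)^(-6) = A^-18, so f(A) = A^-18 * <K> = 1 - A^-4 + 3*A^-8 - 4*A^-12 + 5*A^-16 - 6*A^-20 + 5*A^-24 - 4*A^-28 + 3*A^-32 - A^-36.
Substitute A = t^(-1/4), i.e. A^e → t^(-e/4): V(t) = -t^9 + 3*t^8 - 4*t^7 + 5*t^6 - 6*t^5 + 5*t^4 - 4*t^3 + 3*t^2 - t + 1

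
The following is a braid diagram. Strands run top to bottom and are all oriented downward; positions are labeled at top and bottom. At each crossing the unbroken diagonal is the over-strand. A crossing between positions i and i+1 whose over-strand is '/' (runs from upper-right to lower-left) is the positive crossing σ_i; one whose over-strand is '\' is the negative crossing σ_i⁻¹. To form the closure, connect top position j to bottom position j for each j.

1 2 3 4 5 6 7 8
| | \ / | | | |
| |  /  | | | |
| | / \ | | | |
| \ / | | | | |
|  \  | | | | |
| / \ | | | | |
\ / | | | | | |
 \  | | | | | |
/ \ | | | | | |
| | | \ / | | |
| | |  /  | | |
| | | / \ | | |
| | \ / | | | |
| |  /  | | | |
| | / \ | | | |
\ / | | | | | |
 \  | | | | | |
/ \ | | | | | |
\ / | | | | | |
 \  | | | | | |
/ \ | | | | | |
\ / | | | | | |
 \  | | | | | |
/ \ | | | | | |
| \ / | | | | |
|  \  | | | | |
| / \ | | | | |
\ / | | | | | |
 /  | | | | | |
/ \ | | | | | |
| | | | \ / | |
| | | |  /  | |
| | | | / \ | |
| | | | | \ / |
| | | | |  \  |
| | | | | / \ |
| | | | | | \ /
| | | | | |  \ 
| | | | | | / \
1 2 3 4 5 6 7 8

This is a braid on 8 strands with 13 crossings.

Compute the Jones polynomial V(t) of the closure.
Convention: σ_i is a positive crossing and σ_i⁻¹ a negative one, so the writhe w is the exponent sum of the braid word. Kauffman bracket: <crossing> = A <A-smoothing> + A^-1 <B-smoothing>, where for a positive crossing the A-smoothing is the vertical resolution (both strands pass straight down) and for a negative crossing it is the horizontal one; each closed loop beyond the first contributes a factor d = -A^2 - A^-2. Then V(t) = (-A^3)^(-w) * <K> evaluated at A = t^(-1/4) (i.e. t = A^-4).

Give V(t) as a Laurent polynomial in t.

t - 1 + 3*t^-1 - 4*t^-2 + 4*t^-3 - 4*t^-4 + 3*t^-5 - 2*t^-6 + t^-7

Derivation:
Reading the diagram top to bottom ('/'-over between positions i,i+1 = s_i, '\'-over = s_i^-1): braid word = s3 s2^-1 s1^-1 s4 s3 s1^-1 s1^-1 s1^-1 s2^-1 s1 s5 s6^-1 s7^-1.
The presented braid s3 s2^-1 s1^-1 s4 s3 s1^-1 s1^-1 s1^-1 s2^-1 s1 s5 s6^-1 s7^-1 on 8 strands reduces by inverse Markov moves (closure unchanged at each step):
  Destabilize: the word has the form β·s7^-1 where s7^-1 occurs only as the final letter (β ∈ B_7); drop it and the last strand → 7 strands.
  Destabilize: the word has the form β·s6^-1 where s6^-1 occurs only as the final letter (β ∈ B_6); drop it and the last strand → 6 strands.
  Destabilize: the word has the form β·s5 where s5 occurs only as the final letter (β ∈ B_5); drop it and the last strand → 5 strands.
Reduced to β = s3 s2^-1 s1^-1 s4 s3 s1^-1 s1^-1 s1^-1 s2^-1 s1 on 5 strands, 10 crossings.
Compute on β:
Braid: s3 s2^-1 s1^-1 s4 s3 s1^-1 s1^-1 s1^-1 s2^-1 s1 on 5 strands, 10 crossings.
Writhe w = (#positive) - (#negative) = 4 - 6 = -2.
Enumerate smoothing states for the bracket polynomial. There are 2^10 = 1024 states.
For each crossing: s=0 is the vertical smoothing, s=1 horizontal. Crossing k contributes A^(sign_k * (1 - 2*s_k)); loop factor d = -A^2 - A^-2.
Tabulate the states by total A-exponent and number of loops L (A-exp: L × count):
  A^10: L=7 ×1
  A^8: L=6 ×10
  A^6: L=5 ×42, L=7 ×3
  A^4: L=4 ×95, L=6 ×24, L=8 ×1
  A^2: L=3 ×124, L=5 ×76, L=7 ×10
  A^0: L=2 ×90, L=4 ×126, L=6 ×35, L=8 ×1
  A^-2: L=1 ×28, L=3 ×116, L=5 ×61, L=7 ×5
  A^-4: L=2 ×50, L=4 ×60, L=6 ×10
  A^-6: L=1 ×5, L=3 ×29, L=5 ×11
  A^-8: L=2 ×4, L=4 ×6
  A^-10: L=3 ×1
Each group contributes A^e * Σ count * d^(L-1):
Powers of d = -A^2 - A^-2: d^2 = A^4 + 2 + A^-4; d^3 = -A^6 - 3*A^2 - 3*A^-2 - A^-6; d^4 = A^8 + 4*A^4 + 6 + 4*A^-4 + A^-8; d^5 = -A^10 - 5*A^6 - 10*A^2 - 10*A^-2 - 5*A^-6 - A^-10; d^6 = A^12 + 6*A^8 + 15*A^4 + 20 + 15*A^-4 + 6*A^-8 + A^-12; d^7 = -A^14 - 7*A^10 - 21*A^6 - 35*A^2 - 35*A^-2 - 21*A^-6 - 7*A^-10 - A^-14.
  A^10 * (d^6) = A^22 + 6*A^18 + 15*A^14 + 20*A^10 + 15*A^6 + 6*A^2 + A^-2
  A^8 * (10*d^5) = -10*A^18 - 50*A^14 - 100*A^10 - 100*A^6 - 50*A^2 - 10*A^-2
  A^6 * (42*d^4 + 3*d^6) = 3*A^18 + 60*A^14 + 213*A^10 + 312*A^6 + 213*A^2 + 60*A^-2 + 3*A^-6
  A^4 * (95*d^3 + 24*d^5 + d^7) = -A^18 - 31*A^14 - 236*A^10 - 560*A^6 - 560*A^2 - 236*A^-2 - 31*A^-6 - A^-10
  A^2 * (124*d^2 + 76*d^4 + 10*d^6) = 10*A^14 + 136*A^10 + 578*A^6 + 904*A^2 + 578*A^-2 + 136*A^-6 + 10*A^-10
  A^0 * (90*d + 126*d^3 + 35*d^5 + d^7) = -A^14 - 42*A^10 - 322*A^6 - 853*A^2 - 853*A^-2 - 322*A^-6 - 42*A^-10 - A^-14
  A^-2 * (28 + 116*d^2 + 61*d^4 + 5*d^6) = 5*A^10 + 91*A^6 + 435*A^2 + 726*A^-2 + 435*A^-6 + 91*A^-10 + 5*A^-14
  A^-4 * (50*d + 60*d^3 + 10*d^5) = -10*A^6 - 110*A^2 - 330*A^-2 - 330*A^-6 - 110*A^-10 - 10*A^-14
  A^-6 * (5 + 29*d^2 + 11*d^4) = 11*A^2 + 73*A^-2 + 129*A^-6 + 73*A^-10 + 11*A^-14
  A^-8 * (4*d + 6*d^3) = -6*A^-2 - 22*A^-6 - 22*A^-10 - 6*A^-14
  A^-10 * (d^2) = A^-6 + 2*A^-10 + A^-14
Summing the groups: <K> = A^22 - 2*A^18 + 3*A^14 - 4*A^10 + 4*A^6 - 4*A^2 + 3*A^-2 - A^-6 + A^-10
Normalise by the writhe: (-A^3)^(-w) = (-A^3)^(2) = A^6, so f(A) = A^6 * <K> = A^28 - 2*A^24 + 3*A^20 - 4*A^16 + 4*A^12 - 4*A^8 + 3*A^4 - 1 + A^-4.
Substitute A = t^(-1/4), i.e. A^e → t^(-e/4): V(t) = t - 1 + 3*t^-1 - 4*t^-2 + 4*t^-3 - 4*t^-4 + 3*t^-5 - 2*t^-6 + t^-7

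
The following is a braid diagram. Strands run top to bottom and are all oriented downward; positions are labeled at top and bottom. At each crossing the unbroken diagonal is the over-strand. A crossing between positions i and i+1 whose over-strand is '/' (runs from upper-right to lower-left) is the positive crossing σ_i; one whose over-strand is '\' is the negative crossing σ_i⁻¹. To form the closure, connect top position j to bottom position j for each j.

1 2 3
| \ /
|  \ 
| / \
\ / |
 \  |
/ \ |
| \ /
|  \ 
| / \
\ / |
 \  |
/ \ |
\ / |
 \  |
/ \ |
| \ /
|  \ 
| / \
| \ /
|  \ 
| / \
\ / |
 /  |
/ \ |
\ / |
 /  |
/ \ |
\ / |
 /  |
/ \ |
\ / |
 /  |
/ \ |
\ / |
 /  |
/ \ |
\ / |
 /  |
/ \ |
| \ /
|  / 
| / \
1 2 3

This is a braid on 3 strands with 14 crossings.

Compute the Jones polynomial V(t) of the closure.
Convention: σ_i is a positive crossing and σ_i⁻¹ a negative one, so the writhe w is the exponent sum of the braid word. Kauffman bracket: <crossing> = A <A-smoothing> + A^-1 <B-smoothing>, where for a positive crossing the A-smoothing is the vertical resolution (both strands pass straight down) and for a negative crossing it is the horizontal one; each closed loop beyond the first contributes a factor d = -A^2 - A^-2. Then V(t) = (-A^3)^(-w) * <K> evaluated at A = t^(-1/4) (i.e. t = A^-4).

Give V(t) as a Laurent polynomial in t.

-t^4 + t^3 - t^2 + 2*t - 1 + 2*t^-1 - t^-2 + t^-3 - t^-4

Derivation:
Reading the diagram top to bottom ('/'-over between positions i,i+1 = s_i, '\'-over = s_i^-1): braid word = s2^-1 s1^-1 s2^-1 s1^-1 s1^-1 s2^-1 s2^-1 s1 s1 s1 s1 s1 s1 s2.
The presented braid s2^-1 s1^-1 s2^-1 s1^-1 s1^-1 s2^-1 s2^-1 s1 s1 s1 s1 s1 s1 s2 on 3 strands reduces by inverse Markov moves (closure unchanged at each step):
  Deconjugate: the word is γ·β·γ⁻¹ with γ = s2^-1 (prefix) and γ⁻¹ = s2 (suffix); strip both.
  Deconjugate: the word is γ·β·γ⁻¹ with γ = s1^-1 (prefix) and γ⁻¹ = s1 (suffix); strip both.
Reduced to β = s2^-1 s1^-1 s1^-1 s2^-1 s2^-1 s1 s1 s1 s1 s1 on 3 strands, 10 crossings.
Compute on β:
Braid: s2^-1 s1^-1 s1^-1 s2^-1 s2^-1 s1 s1 s1 s1 s1 on 3 strands, 10 crossings.
Writhe w = (#positive) - (#negative) = 5 - 5 = 0.
Computing the Kauffman bracket via state sum. There are 2^10 = 1024 states.
Smooth each crossing (0=||, 1=⌣⌢); contribution A^(Σ sign_k(1-2s_k)) * d^(L-1).
Tabulate the states by total A-exponent and number of loops L (A-exp: L × count):
  A^10: L=4 ×1
  A^8: L=3 ×10
  A^6: L=2 ×29, L=4 ×16
  A^4: L=1 ×26, L=3 ×74, L=5 ×20
  A^2: L=2 ×90, L=4 ×105, L=6 ×15
  A^0: L=1 ×15, L=3 ×141, L=5 ×90, L=7 ×6
  A^-2: L=2 ×35, L=4 ×130, L=6 ×44, L=8 ×1
  A^-4: L=3 ×40, L=5 ×69, L=7 ×11
  A^-6: L=4 ×25, L=6 ×19, L=8 ×1
  A^-8: L=5 ×8, L=7 ×2
  A^-10: L=6 ×1
Each group contributes A^e * Σ count * d^(L-1):
Powers of d = -A^2 - A^-2: d^2 = A^4 + 2 + A^-4; d^3 = -A^6 - 3*A^2 - 3*A^-2 - A^-6; d^4 = A^8 + 4*A^4 + 6 + 4*A^-4 + A^-8; d^5 = -A^10 - 5*A^6 - 10*A^2 - 10*A^-2 - 5*A^-6 - A^-10; d^6 = A^12 + 6*A^8 + 15*A^4 + 20 + 15*A^-4 + 6*A^-8 + A^-12; d^7 = -A^14 - 7*A^10 - 21*A^6 - 35*A^2 - 35*A^-2 - 21*A^-6 - 7*A^-10 - A^-14.
  A^10 * (d^3) = -A^16 - 3*A^12 - 3*A^8 - A^4
  A^8 * (10*d^2) = 10*A^12 + 20*A^8 + 10*A^4
  A^6 * (29*d + 16*d^3) = -16*A^12 - 77*A^8 - 77*A^4 - 16
  A^4 * (26 + 74*d^2 + 20*d^4) = 20*A^12 + 154*A^8 + 294*A^4 + 154 + 20*A^-4
  A^2 * (90*d + 105*d^3 + 15*d^5) = -15*A^12 - 180*A^8 - 555*A^4 - 555 - 180*A^-4 - 15*A^-8
  A^0 * (15 + 141*d^2 + 90*d^4 + 6*d^6) = 6*A^12 + 126*A^8 + 591*A^4 + 957 + 591*A^-4 + 126*A^-8 + 6*A^-12
  A^-2 * (35*d + 130*d^3 + 44*d^5 + d^7) = -A^12 - 51*A^8 - 371*A^4 - 900 - 900*A^-4 - 371*A^-8 - 51*A^-12 - A^-16
  A^-4 * (40*d^2 + 69*d^4 + 11*d^6) = 11*A^8 + 135*A^4 + 481 + 714*A^-4 + 481*A^-8 + 135*A^-12 + 11*A^-16
  A^-6 * (25*d^3 + 19*d^5 + d^7) = -A^8 - 26*A^4 - 141 - 300*A^-4 - 300*A^-8 - 141*A^-12 - 26*A^-16 - A^-20
  A^-8 * (8*d^4 + 2*d^6) = 2*A^4 + 20 + 62*A^-4 + 88*A^-8 + 62*A^-12 + 20*A^-16 + 2*A^-20
  A^-10 * (d^5) = -1 - 5*A^-4 - 10*A^-8 - 10*A^-12 - 5*A^-16 - A^-20
Summing the groups: <K> = -A^16 + A^12 - A^8 + 2*A^4 - 1 + 2*A^-4 - A^-8 + A^-12 - A^-16
Normalise by the writhe: (-A^3)^(-w) = (-A^3)^(0) = 1, so f(A) = 1 * <K> = -A^16 + A^12 - A^8 + 2*A^4 - 1 + 2*A^-4 - A^-8 + A^-12 - A^-16.
Substitute A = t^(-1/4), i.e. A^e → t^(-e/4): V(t) = -t^4 + t^3 - t^2 + 2*t - 1 + 2*t^-1 - t^-2 + t^-3 - t^-4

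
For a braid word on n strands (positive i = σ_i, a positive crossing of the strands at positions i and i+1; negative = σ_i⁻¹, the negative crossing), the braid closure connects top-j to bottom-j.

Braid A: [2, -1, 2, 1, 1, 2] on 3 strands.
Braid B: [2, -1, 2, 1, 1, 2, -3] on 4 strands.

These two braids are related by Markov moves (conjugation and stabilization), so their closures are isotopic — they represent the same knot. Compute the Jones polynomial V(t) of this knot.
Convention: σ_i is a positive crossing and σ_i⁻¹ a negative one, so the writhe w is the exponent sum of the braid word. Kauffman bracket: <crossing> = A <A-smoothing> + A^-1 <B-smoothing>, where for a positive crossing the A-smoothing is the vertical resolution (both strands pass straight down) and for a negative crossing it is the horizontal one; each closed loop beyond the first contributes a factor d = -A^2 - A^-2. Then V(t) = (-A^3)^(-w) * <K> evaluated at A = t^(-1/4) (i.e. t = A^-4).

Markov-equivalent braids have isotopic closures, hence identical knot invariants. Strip the Markov moves from each word to reach a common short braid β, then compute V(t) once on β.
Braid A: s2 s1^-1 s2 s1 s1 s2 on 3 strands has no conjugating prefix/suffix or stabilization to strip; take β = s2 s1^-1 s2 s1 s1 s2.
Braid B: s2 s1^-1 s2 s1 s1 s2 s3^-1 on 4 strands reduces by inverse Markov moves (closure unchanged at each step):
  Destabilize: the word has the form β·s3^-1 where s3^-1 occurs only as the final letter (β ∈ B_3); drop it and the last strand → 3 strands.
Reduced to β = s2 s1^-1 s2 s1 s1 s2 on 3 strands, 6 crossings.
Both give the same β = s2 s1^-1 s2 s1 s1 s2 on 3 strands, so one state sum suffices:
Braid: s2 s1^-1 s2 s1 s1 s2 on 3 strands, 6 crossings.
Writhe w = (#positive) - (#negative) = 5 - 1 = 4.
State-sum expansion of <K>. There are 2^6 = 64 states.
For each crossing: s=0 is the vertical smoothing, s=1 horizontal. Crossing k contributes A^(sign_k * (1 - 2*s_k)); loop factor d = -A^2 - A^-2.
Tabulate the states by total A-exponent and number of loops L (A-exp: L × count):
  A^6: L=2 ×1
  A^4: L=1 ×3, L=3 ×3
  A^2: L=2 ×14, L=4 ×1
  A^0: L=1 ×10, L=3 ×10
  A^-2: L=2 ×13, L=4 ×2
  A^-4: L=3 ×6
  A^-6: L=4 ×1
Each group contributes A^e * Σ count * d^(L-1):
Powers of d = -A^2 - A^-2: d^2 = A^4 + 2 + A^-4; d^3 = -A^6 - 3*A^2 - 3*A^-2 - A^-6.
  A^6 * (d) = -A^8 - A^4
  A^4 * (3 + 3*d^2) = 3*A^8 + 9*A^4 + 3
  A^2 * (14*d + d^3) = -A^8 - 17*A^4 - 17 - A^-4
  A^0 * (10 + 10*d^2) = 10*A^4 + 30 + 10*A^-4
  A^-2 * (13*d + 2*d^3) = -2*A^4 - 19 - 19*A^-4 - 2*A^-8
  A^-4 * (6*d^2) = 6 + 12*A^-4 + 6*A^-8
  A^-6 * (d^3) = -1 - 3*A^-4 - 3*A^-8 - A^-12
Summing the groups: <K> = A^8 - A^4 + 2 - A^-4 + A^-8 - A^-12
Normalise by the writhe: (-A^3)^(-w) = (-A^3)^(-4) = A^-12, so f(A) = A^-12 * <K> = A^-4 - A^-8 + 2*A^-12 - A^-16 + A^-20 - A^-24.
Substitute A = t^(-1/4), i.e. A^e → t^(-e/4): V(t) = -t^6 + t^5 - t^4 + 2*t^3 - t^2 + t

Answer: -t^6 + t^5 - t^4 + 2*t^3 - t^2 + t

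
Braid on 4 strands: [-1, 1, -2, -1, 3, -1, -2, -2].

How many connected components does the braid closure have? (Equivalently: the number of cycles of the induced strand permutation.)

2

Derivation:
Track the strand permutation on 4 strands, starting from identity.
  step 1: s1^-1 swaps positions 1,2 -> [2 1 3 4]
  step 2: s1 swaps positions 1,2 -> [1 2 3 4]
  step 3: s2^-1 swaps positions 2,3 -> [1 3 2 4]
  step 4: s1^-1 swaps positions 1,2 -> [3 1 2 4]
  step 5: s3 swaps positions 3,4 -> [3 1 4 2]
  step 6: s1^-1 swaps positions 1,2 -> [1 3 4 2]
  step 7: s2^-1 swaps positions 2,3 -> [1 4 3 2]
  step 8: s2^-1 swaps positions 2,3 -> [1 3 4 2]
Final permutation (position -> original strand): [1 3 4 2]
Closure components = cycle count of this permutation = 2.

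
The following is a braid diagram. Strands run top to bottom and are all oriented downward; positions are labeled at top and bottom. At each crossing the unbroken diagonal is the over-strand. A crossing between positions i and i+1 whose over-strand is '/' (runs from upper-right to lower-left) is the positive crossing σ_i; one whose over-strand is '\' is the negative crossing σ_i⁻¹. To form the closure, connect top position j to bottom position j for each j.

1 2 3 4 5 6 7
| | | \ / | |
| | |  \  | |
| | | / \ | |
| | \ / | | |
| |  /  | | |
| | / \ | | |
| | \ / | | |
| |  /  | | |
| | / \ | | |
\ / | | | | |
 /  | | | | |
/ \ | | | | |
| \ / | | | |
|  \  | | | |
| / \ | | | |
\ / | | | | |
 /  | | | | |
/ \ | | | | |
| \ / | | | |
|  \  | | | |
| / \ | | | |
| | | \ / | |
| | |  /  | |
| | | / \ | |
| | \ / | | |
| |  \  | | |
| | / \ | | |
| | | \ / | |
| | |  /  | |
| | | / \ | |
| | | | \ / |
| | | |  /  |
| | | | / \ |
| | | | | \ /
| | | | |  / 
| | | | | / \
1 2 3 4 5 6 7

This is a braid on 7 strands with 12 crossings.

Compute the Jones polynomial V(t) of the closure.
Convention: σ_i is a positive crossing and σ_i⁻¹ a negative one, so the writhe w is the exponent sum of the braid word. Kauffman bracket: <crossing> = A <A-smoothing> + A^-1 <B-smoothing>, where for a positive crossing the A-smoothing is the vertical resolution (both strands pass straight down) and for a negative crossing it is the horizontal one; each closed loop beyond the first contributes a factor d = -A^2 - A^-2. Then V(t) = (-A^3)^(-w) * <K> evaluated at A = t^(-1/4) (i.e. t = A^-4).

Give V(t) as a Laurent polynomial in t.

t^2 - t + 1 - t^-1 + t^-2

Derivation:
Reading the diagram top to bottom ('/'-over between positions i,i+1 = s_i, '\'-over = s_i^-1): braid word = s4^-1 s3 s3 s1 s2^-1 s1 s2^-1 s4 s3^-1 s4 s5 s6.
The presented braid s4^-1 s3 s3 s1 s2^-1 s1 s2^-1 s4 s3^-1 s4 s5 s6 on 7 strands reduces by inverse Markov moves (closure unchanged at each step):
  Destabilize: the word has the form β·s6 where s6 occurs only as the final letter (β ∈ B_6); drop it and the last strand → 6 strands.
  Destabilize: the word has the form β·s5 where s5 occurs only as the final letter (β ∈ B_5); drop it and the last strand → 5 strands.
  Deconjugate: the word is γ·β·γ⁻¹ with γ = s4^-1 s3 (prefix) and γ⁻¹ = s3^-1 s4 (suffix); strip both.
Reduced to β = s3 s1 s2^-1 s1 s2^-1 s4 on 5 strands, 6 crossings.
Compute on β:
Braid: s3 s1 s2^-1 s1 s2^-1 s4 on 5 strands, 6 crossings.
Writhe w = (#positive) - (#negative) = 4 - 2 = 2.
State-sum expansion of <K>. There are 2^6 = 64 states.
Each crossing splits two ways (0=vertical, 1=horizontal). The state's weight is A^(#A-smoothings - #B-smoothings) * d^(loops - 1).
Tabulate the states by total A-exponent and number of loops L (A-exp: L × count):
  A^6: L=5 ×1
  A^4: L=4 ×6
  A^2: L=3 ×14, L=5 ×1
  A^0: L=2 ×14, L=4 ×6
  A^-2: L=1 ×5, L=3 ×9, L=5 ×1
  A^-4: L=2 ×4, L=4 ×2
  A^-6: L=3 ×1
Each group contributes A^e * Σ count * d^(L-1):
Powers of d = -A^2 - A^-2: d^2 = A^4 + 2 + A^-4; d^3 = -A^6 - 3*A^2 - 3*A^-2 - A^-6; d^4 = A^8 + 4*A^4 + 6 + 4*A^-4 + A^-8.
  A^6 * (d^4) = A^14 + 4*A^10 + 6*A^6 + 4*A^2 + A^-2
  A^4 * (6*d^3) = -6*A^10 - 18*A^6 - 18*A^2 - 6*A^-2
  A^2 * (14*d^2 + d^4) = A^10 + 18*A^6 + 34*A^2 + 18*A^-2 + A^-6
  A^0 * (14*d + 6*d^3) = -6*A^6 - 32*A^2 - 32*A^-2 - 6*A^-6
  A^-2 * (5 + 9*d^2 + d^4) = A^6 + 13*A^2 + 29*A^-2 + 13*A^-6 + A^-10
  A^-4 * (4*d + 2*d^3) = -2*A^2 - 10*A^-2 - 10*A^-6 - 2*A^-10
  A^-6 * (d^2) = A^-2 + 2*A^-6 + A^-10
Summing the groups: <K> = A^14 - A^10 + A^6 - A^2 + A^-2
Normalise by the writhe: (-A^3)^(-w) = (-A^3)^(-2) = A^-6, so f(A) = A^-6 * <K> = A^8 - A^4 + 1 - A^-4 + A^-8.
Substitute A = t^(-1/4), i.e. A^e → t^(-e/4): V(t) = t^2 - t + 1 - t^-1 + t^-2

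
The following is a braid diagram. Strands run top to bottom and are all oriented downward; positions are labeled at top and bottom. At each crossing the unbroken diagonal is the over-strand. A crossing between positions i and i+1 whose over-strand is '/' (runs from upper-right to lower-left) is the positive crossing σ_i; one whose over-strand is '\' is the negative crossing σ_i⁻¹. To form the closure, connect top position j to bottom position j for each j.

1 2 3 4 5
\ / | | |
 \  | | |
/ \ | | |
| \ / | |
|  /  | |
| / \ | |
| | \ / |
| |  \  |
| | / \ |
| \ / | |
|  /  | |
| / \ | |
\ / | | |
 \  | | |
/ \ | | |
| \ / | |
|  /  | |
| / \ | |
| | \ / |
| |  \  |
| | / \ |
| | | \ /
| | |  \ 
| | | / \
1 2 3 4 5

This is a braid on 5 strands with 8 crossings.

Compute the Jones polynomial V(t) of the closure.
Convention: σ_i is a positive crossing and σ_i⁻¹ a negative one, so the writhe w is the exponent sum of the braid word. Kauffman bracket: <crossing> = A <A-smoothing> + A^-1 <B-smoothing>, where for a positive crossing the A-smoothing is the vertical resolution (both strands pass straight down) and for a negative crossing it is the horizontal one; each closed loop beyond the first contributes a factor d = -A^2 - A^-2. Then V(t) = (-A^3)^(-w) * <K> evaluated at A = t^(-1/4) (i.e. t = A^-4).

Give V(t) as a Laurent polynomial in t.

-t^3 + 3*t^2 - 3*t + 4 - 4*t^-1 + 3*t^-2 - 2*t^-3 + t^-4

Derivation:
Reading the diagram top to bottom ('/'-over between positions i,i+1 = s_i, '\'-over = s_i^-1): braid word = s1^-1 s2 s3^-1 s2 s1^-1 s2 s3^-1 s4^-1.
The presented braid s1^-1 s2 s3^-1 s2 s1^-1 s2 s3^-1 s4^-1 on 5 strands reduces by inverse Markov moves (closure unchanged at each step):
  Destabilize: the word has the form β·s4^-1 where s4^-1 occurs only as the final letter (β ∈ B_4); drop it and the last strand → 4 strands.
Reduced to β = s1^-1 s2 s3^-1 s2 s1^-1 s2 s3^-1 on 4 strands, 7 crossings.
Compute on β:
Braid: s1^-1 s2 s3^-1 s2 s1^-1 s2 s3^-1 on 4 strands, 7 crossings.
Writhe w = (#positive) - (#negative) = 3 - 4 = -1.
Enumerate smoothing states for the bracket polynomial. There are 2^7 = 128 states.
Smooth each crossing (0=||, 1=⌣⌢); contribution A^(Σ sign_k(1-2s_k)) * d^(L-1).
Tabulate the states by total A-exponent and number of loops L (A-exp: L × count):
  A^7: L=4 ×1
  A^5: L=3 ×7
  A^3: L=2 ×19, L=4 ×2
  A^1: L=1 ×21, L=3 ×14
  A^-1: L=2 ×32, L=4 ×3
  A^-3: L=3 ×21
  A^-5: L=4 ×7
  A^-7: L=5 ×1
Each group contributes A^e * Σ count * d^(L-1):
Powers of d = -A^2 - A^-2: d^2 = A^4 + 2 + A^-4; d^3 = -A^6 - 3*A^2 - 3*A^-2 - A^-6; d^4 = A^8 + 4*A^4 + 6 + 4*A^-4 + A^-8.
  A^7 * (d^3) = -A^13 - 3*A^9 - 3*A^5 - A
  A^5 * (7*d^2) = 7*A^9 + 14*A^5 + 7*A
  A^3 * (19*d + 2*d^3) = -2*A^9 - 25*A^5 - 25*A - 2*A^-3
  A^1 * (21 + 14*d^2) = 14*A^5 + 49*A + 14*A^-3
  A^-1 * (32*d + 3*d^3) = -3*A^5 - 41*A - 41*A^-3 - 3*A^-7
  A^-3 * (21*d^2) = 21*A + 42*A^-3 + 21*A^-7
  A^-5 * (7*d^3) = -7*A - 21*A^-3 - 21*A^-7 - 7*A^-11
  A^-7 * (d^4) = A + 4*A^-3 + 6*A^-7 + 4*A^-11 + A^-15
Summing the groups: <K> = -A^13 + 2*A^9 - 3*A^5 + 4*A - 4*A^-3 + 3*A^-7 - 3*A^-11 + A^-15
Normalise by the writhe: (-A^3)^(-w) = (-A^3)^(1) = -A^3, so f(A) = -A^3 * <K> = A^16 - 2*A^12 + 3*A^8 - 4*A^4 + 4 - 3*A^-4 + 3*A^-8 - A^-12.
Substitute A = t^(-1/4), i.e. A^e → t^(-e/4): V(t) = -t^3 + 3*t^2 - 3*t + 4 - 4*t^-1 + 3*t^-2 - 2*t^-3 + t^-4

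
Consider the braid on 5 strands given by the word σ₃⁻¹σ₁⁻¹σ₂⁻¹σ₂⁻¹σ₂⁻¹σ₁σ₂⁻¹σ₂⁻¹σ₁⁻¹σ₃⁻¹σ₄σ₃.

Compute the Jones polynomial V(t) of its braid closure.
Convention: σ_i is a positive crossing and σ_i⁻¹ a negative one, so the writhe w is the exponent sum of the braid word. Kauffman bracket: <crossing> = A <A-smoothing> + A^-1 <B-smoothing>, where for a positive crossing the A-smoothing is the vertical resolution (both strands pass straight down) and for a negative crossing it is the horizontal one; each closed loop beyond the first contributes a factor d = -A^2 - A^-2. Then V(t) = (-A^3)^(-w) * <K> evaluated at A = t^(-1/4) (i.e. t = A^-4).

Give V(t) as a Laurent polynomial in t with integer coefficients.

t^-2 - t^-3 + 3*t^-4 - 3*t^-5 + 3*t^-6 - 3*t^-7 + 2*t^-8 - t^-9

Derivation:
The presented braid s3^-1 s1^-1 s2^-1 s2^-1 s2^-1 s1 s2^-1 s2^-1 s1^-1 s3^-1 s4 s3 on 5 strands reduces by inverse Markov moves (closure unchanged at each step):
  Deconjugate: the word is γ·β·γ⁻¹ with γ = s3^-1 (prefix) and γ⁻¹ = s3 (suffix); strip both.
  Destabilize: the word has the form β·s4 where s4 occurs only as the final letter (β ∈ B_4); drop it and the last strand → 4 strands.
  Destabilize: the word has the form β·s3^-1 where s3^-1 occurs only as the final letter (β ∈ B_3); drop it and the last strand → 3 strands.
Reduced to β = s1^-1 s2^-1 s2^-1 s2^-1 s1 s2^-1 s2^-1 s1^-1 on 3 strands, 8 crossings.
Compute on β:
Braid: s1^-1 s2^-1 s2^-1 s2^-1 s1 s2^-1 s2^-1 s1^-1 on 3 strands, 8 crossings.
Writhe w = (#positive) - (#negative) = 1 - 7 = -6.
Computing the Kauffman bracket via state sum. There are 2^8 = 256 states.
Each crossing splits two ways (0=vertical, 1=horizontal). The state's weight is A^(#A-smoothings - #B-smoothings) * d^(loops - 1).
Tabulate the states by total A-exponent and number of loops L (A-exp: L × count):
  A^8: L=6 ×1
  A^6: L=5 ×8
  A^4: L=4 ×27, L=6 ×1
  A^2: L=3 ×49, L=5 ×7
  A^0: L=2 ×49, L=4 ×21
  A^-2: L=1 ×22, L=3 ×34
  A^-4: L=2 ×27, L=4 ×1
  A^-6: L=1 ×5, L=3 ×3
  A^-8: L=2 ×1
Each group contributes A^e * Σ count * d^(L-1):
Powers of d = -A^2 - A^-2: d^2 = A^4 + 2 + A^-4; d^3 = -A^6 - 3*A^2 - 3*A^-2 - A^-6; d^4 = A^8 + 4*A^4 + 6 + 4*A^-4 + A^-8; d^5 = -A^10 - 5*A^6 - 10*A^2 - 10*A^-2 - 5*A^-6 - A^-10.
  A^8 * (d^5) = -A^18 - 5*A^14 - 10*A^10 - 10*A^6 - 5*A^2 - A^-2
  A^6 * (8*d^4) = 8*A^14 + 32*A^10 + 48*A^6 + 32*A^2 + 8*A^-2
  A^4 * (27*d^3 + d^5) = -A^14 - 32*A^10 - 91*A^6 - 91*A^2 - 32*A^-2 - A^-6
  A^2 * (49*d^2 + 7*d^4) = 7*A^10 + 77*A^6 + 140*A^2 + 77*A^-2 + 7*A^-6
  A^0 * (49*d + 21*d^3) = -21*A^6 - 112*A^2 - 112*A^-2 - 21*A^-6
  A^-2 * (22 + 34*d^2) = 34*A^2 + 90*A^-2 + 34*A^-6
  A^-4 * (27*d + d^3) = -A^2 - 30*A^-2 - 30*A^-6 - A^-10
  A^-6 * (5 + 3*d^2) = 3*A^-2 + 11*A^-6 + 3*A^-10
  A^-8 * (d) = -A^-6 - A^-10
Summing the groups: <K> = -A^18 + 2*A^14 - 3*A^10 + 3*A^6 - 3*A^2 + 3*A^-2 - A^-6 + A^-10
Normalise by the writhe: (-A^3)^(-w) = (-A^3)^(6) = A^18, so f(A) = A^18 * <K> = -A^36 + 2*A^32 - 3*A^28 + 3*A^24 - 3*A^20 + 3*A^16 - A^12 + A^8.
Substitute A = t^(-1/4), i.e. A^e → t^(-e/4): V(t) = t^-2 - t^-3 + 3*t^-4 - 3*t^-5 + 3*t^-6 - 3*t^-7 + 2*t^-8 - t^-9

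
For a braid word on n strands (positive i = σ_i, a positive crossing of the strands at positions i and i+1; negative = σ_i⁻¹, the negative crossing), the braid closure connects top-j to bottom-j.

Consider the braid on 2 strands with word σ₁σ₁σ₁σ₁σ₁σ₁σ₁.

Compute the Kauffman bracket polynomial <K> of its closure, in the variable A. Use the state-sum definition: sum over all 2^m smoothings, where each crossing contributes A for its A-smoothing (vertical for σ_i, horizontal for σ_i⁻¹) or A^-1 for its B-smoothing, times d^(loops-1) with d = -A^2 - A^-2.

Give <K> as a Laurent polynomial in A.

Braid: s1 s1 s1 s1 s1 s1 s1 on 2 strands, 7 crossings.
Writhe w = (#positive) - (#negative) = 7 - 0 = 7.
State-sum expansion of <K>. There are 2^7 = 128 states.
For each crossing: s=0 is the vertical smoothing, s=1 horizontal. Crossing k contributes A^(sign_k * (1 - 2*s_k)); loop factor d = -A^2 - A^-2.
Tabulate the states by total A-exponent and number of loops L (A-exp: L × count):
  A^7: L=2 ×1
  A^5: L=1 ×7
  A^3: L=2 ×21
  A^1: L=3 ×35
  A^-1: L=4 ×35
  A^-3: L=5 ×21
  A^-5: L=6 ×7
  A^-7: L=7 ×1
Each group contributes A^e * Σ count * d^(L-1):
Powers of d = -A^2 - A^-2: d^2 = A^4 + 2 + A^-4; d^3 = -A^6 - 3*A^2 - 3*A^-2 - A^-6; d^4 = A^8 + 4*A^4 + 6 + 4*A^-4 + A^-8; d^5 = -A^10 - 5*A^6 - 10*A^2 - 10*A^-2 - 5*A^-6 - A^-10; d^6 = A^12 + 6*A^8 + 15*A^4 + 20 + 15*A^-4 + 6*A^-8 + A^-12.
  A^7 * (d) = -A^9 - A^5
  A^5 * (7) = 7*A^5
  A^3 * (21*d) = -21*A^5 - 21*A
  A^1 * (35*d^2) = 35*A^5 + 70*A + 35*A^-3
  A^-1 * (35*d^3) = -35*A^5 - 105*A - 105*A^-3 - 35*A^-7
  A^-3 * (21*d^4) = 21*A^5 + 84*A + 126*A^-3 + 84*A^-7 + 21*A^-11
  A^-5 * (7*d^5) = -7*A^5 - 35*A - 70*A^-3 - 70*A^-7 - 35*A^-11 - 7*A^-15
  A^-7 * (d^6) = A^5 + 6*A + 15*A^-3 + 20*A^-7 + 15*A^-11 + 6*A^-15 + A^-19
Summing the groups: <K> = -A^9 - A + A^-3 - A^-7 + A^-11 - A^-15 + A^-19

Answer: -A^9 - A + A^-3 - A^-7 + A^-11 - A^-15 + A^-19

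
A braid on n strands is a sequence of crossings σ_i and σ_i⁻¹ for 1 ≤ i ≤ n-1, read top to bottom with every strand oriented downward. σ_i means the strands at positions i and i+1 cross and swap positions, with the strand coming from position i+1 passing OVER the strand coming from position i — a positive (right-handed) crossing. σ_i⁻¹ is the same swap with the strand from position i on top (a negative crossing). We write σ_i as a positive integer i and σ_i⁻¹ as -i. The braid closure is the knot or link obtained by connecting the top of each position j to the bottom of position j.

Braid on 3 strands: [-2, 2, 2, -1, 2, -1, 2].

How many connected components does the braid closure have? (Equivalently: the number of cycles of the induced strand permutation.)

2

Derivation:
Track the strand permutation on 3 strands, starting from identity.
  step 1: s2^-1 swaps positions 2,3 -> [1 3 2]
  step 2: s2 swaps positions 2,3 -> [1 2 3]
  step 3: s2 swaps positions 2,3 -> [1 3 2]
  step 4: s1^-1 swaps positions 1,2 -> [3 1 2]
  step 5: s2 swaps positions 2,3 -> [3 2 1]
  step 6: s1^-1 swaps positions 1,2 -> [2 3 1]
  step 7: s2 swaps positions 2,3 -> [2 1 3]
Final permutation (position -> original strand): [2 1 3]
Closure components = cycle count of this permutation = 2.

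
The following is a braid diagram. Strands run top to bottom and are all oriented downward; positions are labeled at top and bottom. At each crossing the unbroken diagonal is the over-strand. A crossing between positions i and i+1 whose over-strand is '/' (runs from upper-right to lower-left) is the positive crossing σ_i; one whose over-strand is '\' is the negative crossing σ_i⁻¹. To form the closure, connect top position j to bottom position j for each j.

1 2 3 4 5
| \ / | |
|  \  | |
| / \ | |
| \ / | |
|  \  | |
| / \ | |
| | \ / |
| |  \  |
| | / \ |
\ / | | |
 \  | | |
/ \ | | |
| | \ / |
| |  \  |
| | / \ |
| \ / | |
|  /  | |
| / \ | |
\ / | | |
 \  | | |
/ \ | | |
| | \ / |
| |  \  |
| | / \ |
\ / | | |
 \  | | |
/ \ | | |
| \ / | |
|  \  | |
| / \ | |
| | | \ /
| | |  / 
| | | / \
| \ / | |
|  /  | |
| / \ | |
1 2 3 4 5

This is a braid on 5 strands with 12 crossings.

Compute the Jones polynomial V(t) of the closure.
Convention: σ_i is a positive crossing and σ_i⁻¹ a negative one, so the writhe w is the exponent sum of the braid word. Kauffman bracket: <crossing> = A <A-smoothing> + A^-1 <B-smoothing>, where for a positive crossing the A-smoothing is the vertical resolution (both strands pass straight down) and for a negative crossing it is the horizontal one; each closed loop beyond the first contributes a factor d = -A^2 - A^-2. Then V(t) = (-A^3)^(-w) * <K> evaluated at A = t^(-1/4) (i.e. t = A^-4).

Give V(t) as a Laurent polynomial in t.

t^-2 - 2*t^-3 + 5*t^-4 - 5*t^-5 + 6*t^-6 - 6*t^-7 + 4*t^-8 - 3*t^-9 + t^-10

Derivation:
Reading the diagram top to bottom ('/'-over between positions i,i+1 = s_i, '\'-over = s_i^-1): braid word = s2^-1 s2^-1 s3^-1 s1^-1 s3^-1 s2 s1^-1 s3^-1 s1^-1 s2^-1 s4 s2.
The presented braid s2^-1 s2^-1 s3^-1 s1^-1 s3^-1 s2 s1^-1 s3^-1 s1^-1 s2^-1 s4 s2 on 5 strands reduces by inverse Markov moves (closure unchanged at each step):
  Deconjugate: the word is γ·β·γ⁻¹ with γ = s2^-1 (prefix) and γ⁻¹ = s2 (suffix); strip both.
  Destabilize: the word has the form β·s4 where s4 occurs only as the final letter (β ∈ B_4); drop it and the last strand → 4 strands.
Reduced to β = s2^-1 s3^-1 s1^-1 s3^-1 s2 s1^-1 s3^-1 s1^-1 s2^-1 on 4 strands, 9 crossings.
Compute on β:
Braid: s2^-1 s3^-1 s1^-1 s3^-1 s2 s1^-1 s3^-1 s1^-1 s2^-1 on 4 strands, 9 crossings.
Writhe w = (#positive) - (#negative) = 1 - 8 = -7.
State-sum expansion of <K>. There are 2^9 = 512 states.
Each crossing splits two ways (0=vertical, 1=horizontal). The state's weight is A^(#A-smoothings - #B-smoothings) * d^(loops - 1).
Tabulate the states by total A-exponent and number of loops L (A-exp: L × count):
  A^9: L=6 ×1
  A^7: L=5 ×9
  A^5: L=4 ×35, L=6 ×1
  A^3: L=3 ×74, L=5 ×10
  A^1: L=2 ×85, L=4 ×41
  A^-1: L=1 ×42, L=3 ×80, L=5 ×4
  A^-3: L=2 ×65, L=4 ×19
  A^-5: L=1 ×9, L=3 ×26, L=5 ×1
  A^-7: L=2 ×6, L=4 ×3
  A^-9: L=3 ×1
Each group contributes A^e * Σ count * d^(L-1):
Powers of d = -A^2 - A^-2: d^2 = A^4 + 2 + A^-4; d^3 = -A^6 - 3*A^2 - 3*A^-2 - A^-6; d^4 = A^8 + 4*A^4 + 6 + 4*A^-4 + A^-8; d^5 = -A^10 - 5*A^6 - 10*A^2 - 10*A^-2 - 5*A^-6 - A^-10.
  A^9 * (d^5) = -A^19 - 5*A^15 - 10*A^11 - 10*A^7 - 5*A^3 - A^-1
  A^7 * (9*d^4) = 9*A^15 + 36*A^11 + 54*A^7 + 36*A^3 + 9*A^-1
  A^5 * (35*d^3 + d^5) = -A^15 - 40*A^11 - 115*A^7 - 115*A^3 - 40*A^-1 - A^-5
  A^3 * (74*d^2 + 10*d^4) = 10*A^11 + 114*A^7 + 208*A^3 + 114*A^-1 + 10*A^-5
  A^1 * (85*d + 41*d^3) = -41*A^7 - 208*A^3 - 208*A^-1 - 41*A^-5
  A^-1 * (42 + 80*d^2 + 4*d^4) = 4*A^7 + 96*A^3 + 226*A^-1 + 96*A^-5 + 4*A^-9
  A^-3 * (65*d + 19*d^3) = -19*A^3 - 122*A^-1 - 122*A^-5 - 19*A^-9
  A^-5 * (9 + 26*d^2 + d^4) = A^3 + 30*A^-1 + 67*A^-5 + 30*A^-9 + A^-13
  A^-7 * (6*d + 3*d^3) = -3*A^-1 - 15*A^-5 - 15*A^-9 - 3*A^-13
  A^-9 * (d^2) = A^-5 + 2*A^-9 + A^-13
Summing the groups: <K> = -A^19 + 3*A^15 - 4*A^11 + 6*A^7 - 6*A^3 + 5*A^-1 - 5*A^-5 + 2*A^-9 - A^-13
Normalise by the writhe: (-A^3)^(-w) = (-A^3)^(7) = -A^21, so f(A) = -A^21 * <K> = A^40 - 3*A^36 + 4*A^32 - 6*A^28 + 6*A^24 - 5*A^20 + 5*A^16 - 2*A^12 + A^8.
Substitute A = t^(-1/4), i.e. A^e → t^(-e/4): V(t) = t^-2 - 2*t^-3 + 5*t^-4 - 5*t^-5 + 6*t^-6 - 6*t^-7 + 4*t^-8 - 3*t^-9 + t^-10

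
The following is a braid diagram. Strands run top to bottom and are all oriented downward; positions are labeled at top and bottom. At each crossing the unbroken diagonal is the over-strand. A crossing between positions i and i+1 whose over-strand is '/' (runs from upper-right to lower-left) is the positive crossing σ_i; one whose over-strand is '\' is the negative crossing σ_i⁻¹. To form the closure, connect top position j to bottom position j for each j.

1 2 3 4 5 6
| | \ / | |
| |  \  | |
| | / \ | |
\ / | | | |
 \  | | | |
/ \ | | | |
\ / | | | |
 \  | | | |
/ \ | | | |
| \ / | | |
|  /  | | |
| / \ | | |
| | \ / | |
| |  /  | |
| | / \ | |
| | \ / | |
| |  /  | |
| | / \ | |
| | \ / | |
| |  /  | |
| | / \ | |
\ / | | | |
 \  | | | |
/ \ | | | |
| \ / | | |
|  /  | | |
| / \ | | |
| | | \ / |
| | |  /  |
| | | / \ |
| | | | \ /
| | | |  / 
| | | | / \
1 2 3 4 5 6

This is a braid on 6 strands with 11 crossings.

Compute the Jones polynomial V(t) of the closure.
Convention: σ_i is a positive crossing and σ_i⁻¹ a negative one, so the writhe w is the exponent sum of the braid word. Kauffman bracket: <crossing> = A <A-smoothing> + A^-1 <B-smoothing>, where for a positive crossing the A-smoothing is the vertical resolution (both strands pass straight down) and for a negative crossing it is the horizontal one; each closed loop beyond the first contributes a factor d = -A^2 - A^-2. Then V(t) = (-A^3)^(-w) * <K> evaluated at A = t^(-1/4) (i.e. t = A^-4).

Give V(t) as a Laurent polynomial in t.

-t^5 + 2*t^4 - 3*t^3 + 4*t^2 - 4*t + 5 - 3*t^-1 + 2*t^-2 - t^-3

Derivation:
Reading the diagram top to bottom ('/'-over between positions i,i+1 = s_i, '\'-over = s_i^-1): braid word = s3^-1 s1^-1 s1^-1 s2 s3 s3 s3 s1^-1 s2 s4 s5.
The presented braid s3^-1 s1^-1 s1^-1 s2 s3 s3 s3 s1^-1 s2 s4 s5 on 6 strands reduces by inverse Markov moves (closure unchanged at each step):
  Destabilize: the word has the form β·s5 where s5 occurs only as the final letter (β ∈ B_5); drop it and the last strand → 5 strands.
  Destabilize: the word has the form β·s4 where s4 occurs only as the final letter (β ∈ B_4); drop it and the last strand → 4 strands.
Reduced to β = s3^-1 s1^-1 s1^-1 s2 s3 s3 s3 s1^-1 s2 on 4 strands, 9 crossings.
Compute on β:
Braid: s3^-1 s1^-1 s1^-1 s2 s3 s3 s3 s1^-1 s2 on 4 strands, 9 crossings.
Writhe w = (#positive) - (#negative) = 5 - 4 = 1.
State-sum expansion of <K>. There are 2^9 = 512 states.
Each crossing splits two ways (0=vertical, 1=horizontal). The state's weight is A^(#A-smoothings - #B-smoothings) * d^(loops - 1).
Tabulate the states by total A-exponent and number of loops L (A-exp: L × count):
  A^9: L=4 ×1
  A^7: L=3 ×5, L=5 ×4
  A^5: L=2 ×10, L=4 ×23, L=6 ×3
  A^3: L=1 ×8, L=3 ×57, L=5 ×18, L=7 ×1
  A^1: L=2 ×70, L=4 ×50, L=6 ×6
  A^-1: L=1 ×33, L=3 ×75, L=5 ×18
  A^-3: L=2 ×51, L=4 ×32, L=6 ×1
  A^-5: L=3 ×32, L=5 ×4
  A^-7: L=4 ×9
  A^-9: L=5 ×1
Each group contributes A^e * Σ count * d^(L-1):
Powers of d = -A^2 - A^-2: d^2 = A^4 + 2 + A^-4; d^3 = -A^6 - 3*A^2 - 3*A^-2 - A^-6; d^4 = A^8 + 4*A^4 + 6 + 4*A^-4 + A^-8; d^5 = -A^10 - 5*A^6 - 10*A^2 - 10*A^-2 - 5*A^-6 - A^-10; d^6 = A^12 + 6*A^8 + 15*A^4 + 20 + 15*A^-4 + 6*A^-8 + A^-12.
  A^9 * (d^3) = -A^15 - 3*A^11 - 3*A^7 - A^3
  A^7 * (5*d^2 + 4*d^4) = 4*A^15 + 21*A^11 + 34*A^7 + 21*A^3 + 4*A^-1
  A^5 * (10*d + 23*d^3 + 3*d^5) = -3*A^15 - 38*A^11 - 109*A^7 - 109*A^3 - 38*A^-1 - 3*A^-5
  A^3 * (8 + 57*d^2 + 18*d^4 + d^6) = A^15 + 24*A^11 + 144*A^7 + 250*A^3 + 144*A^-1 + 24*A^-5 + A^-9
  A^1 * (70*d + 50*d^3 + 6*d^5) = -6*A^11 - 80*A^7 - 280*A^3 - 280*A^-1 - 80*A^-5 - 6*A^-9
  A^-1 * (33 + 75*d^2 + 18*d^4) = 18*A^7 + 147*A^3 + 291*A^-1 + 147*A^-5 + 18*A^-9
  A^-3 * (51*d + 32*d^3 + d^5) = -A^7 - 37*A^3 - 157*A^-1 - 157*A^-5 - 37*A^-9 - A^-13
  A^-5 * (32*d^2 + 4*d^4) = 4*A^3 + 48*A^-1 + 88*A^-5 + 48*A^-9 + 4*A^-13
  A^-7 * (9*d^3) = -9*A^-1 - 27*A^-5 - 27*A^-9 - 9*A^-13
  A^-9 * (d^4) = A^-1 + 4*A^-5 + 6*A^-9 + 4*A^-13 + A^-17
Summing the groups: <K> = A^15 - 2*A^11 + 3*A^7 - 5*A^3 + 4*A^-1 - 4*A^-5 + 3*A^-9 - 2*A^-13 + A^-17
Normalise by the writhe: (-A^3)^(-w) = (-A^3)^(-1) = -A^-3, so f(A) = -A^-3 * <K> = -A^12 + 2*A^8 - 3*A^4 + 5 - 4*A^-4 + 4*A^-8 - 3*A^-12 + 2*A^-16 - A^-20.
Substitute A = t^(-1/4), i.e. A^e → t^(-e/4): V(t) = -t^5 + 2*t^4 - 3*t^3 + 4*t^2 - 4*t + 5 - 3*t^-1 + 2*t^-2 - t^-3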